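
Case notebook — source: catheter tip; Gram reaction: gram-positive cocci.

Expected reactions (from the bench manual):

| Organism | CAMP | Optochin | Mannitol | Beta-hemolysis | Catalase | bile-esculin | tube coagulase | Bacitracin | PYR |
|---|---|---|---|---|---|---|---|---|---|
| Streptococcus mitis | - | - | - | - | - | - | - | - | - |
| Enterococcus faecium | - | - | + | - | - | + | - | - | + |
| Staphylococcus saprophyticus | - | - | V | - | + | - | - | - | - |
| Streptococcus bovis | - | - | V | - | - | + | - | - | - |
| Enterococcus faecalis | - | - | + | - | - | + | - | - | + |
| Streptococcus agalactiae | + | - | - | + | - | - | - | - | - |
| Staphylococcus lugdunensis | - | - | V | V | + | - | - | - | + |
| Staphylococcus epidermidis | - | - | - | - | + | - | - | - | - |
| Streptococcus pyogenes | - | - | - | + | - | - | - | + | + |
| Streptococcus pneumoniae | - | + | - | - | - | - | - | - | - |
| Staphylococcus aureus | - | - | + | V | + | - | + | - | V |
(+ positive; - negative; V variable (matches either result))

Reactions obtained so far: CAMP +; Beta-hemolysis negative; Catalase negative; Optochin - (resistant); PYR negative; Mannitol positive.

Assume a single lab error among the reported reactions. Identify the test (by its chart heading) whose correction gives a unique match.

As reported, no row in the chart matches all 6 reactions.
Reversing CAMP (to -) → unique match: Streptococcus bovis.
Reversing Catalase → still no organism matches.
Reversing Optochin → still no organism matches.
Reversing PYR → still no organism matches.
Reversing Mannitol → still no organism matches.
Reversing Beta-hemolysis → still no organism matches.

CAMP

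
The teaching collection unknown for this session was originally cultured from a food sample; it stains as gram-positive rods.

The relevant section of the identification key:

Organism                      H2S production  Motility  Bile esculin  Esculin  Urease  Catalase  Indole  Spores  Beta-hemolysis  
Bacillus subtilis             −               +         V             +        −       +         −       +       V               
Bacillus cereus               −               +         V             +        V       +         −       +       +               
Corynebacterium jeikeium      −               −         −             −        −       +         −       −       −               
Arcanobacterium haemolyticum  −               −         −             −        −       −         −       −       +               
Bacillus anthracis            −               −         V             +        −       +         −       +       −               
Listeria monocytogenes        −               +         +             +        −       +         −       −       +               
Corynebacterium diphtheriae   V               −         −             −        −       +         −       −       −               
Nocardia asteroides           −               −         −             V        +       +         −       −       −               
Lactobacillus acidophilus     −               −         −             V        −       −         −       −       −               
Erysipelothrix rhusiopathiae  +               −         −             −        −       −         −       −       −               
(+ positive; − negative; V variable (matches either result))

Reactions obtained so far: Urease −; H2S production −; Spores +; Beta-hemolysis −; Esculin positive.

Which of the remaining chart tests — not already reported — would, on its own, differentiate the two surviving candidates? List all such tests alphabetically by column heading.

H2S production −: excludes Erysipelothrix rhusiopathiae — 9 left.
Urease −: excludes Nocardia asteroides — 8 left.
Esculin +: excludes Corynebacterium jeikeium, Arcanobacterium haemolyticum, Corynebacterium diphtheriae — 5 left.
Beta-hemolysis −: excludes Bacillus cereus, Listeria monocytogenes — 3 left.
Spores +: excludes Lactobacillus acidophilus — 2 left.
Two candidates remain: Bacillus anthracis and Bacillus subtilis.
  Motility: Bacillus anthracis −, Bacillus subtilis + — discriminates.
  Bile esculin: V vs V — variable for at least one, does not separate.
  Catalase: + vs + — same for both, does not separate.
  Indole: − vs − — same for both, does not separate.

Motility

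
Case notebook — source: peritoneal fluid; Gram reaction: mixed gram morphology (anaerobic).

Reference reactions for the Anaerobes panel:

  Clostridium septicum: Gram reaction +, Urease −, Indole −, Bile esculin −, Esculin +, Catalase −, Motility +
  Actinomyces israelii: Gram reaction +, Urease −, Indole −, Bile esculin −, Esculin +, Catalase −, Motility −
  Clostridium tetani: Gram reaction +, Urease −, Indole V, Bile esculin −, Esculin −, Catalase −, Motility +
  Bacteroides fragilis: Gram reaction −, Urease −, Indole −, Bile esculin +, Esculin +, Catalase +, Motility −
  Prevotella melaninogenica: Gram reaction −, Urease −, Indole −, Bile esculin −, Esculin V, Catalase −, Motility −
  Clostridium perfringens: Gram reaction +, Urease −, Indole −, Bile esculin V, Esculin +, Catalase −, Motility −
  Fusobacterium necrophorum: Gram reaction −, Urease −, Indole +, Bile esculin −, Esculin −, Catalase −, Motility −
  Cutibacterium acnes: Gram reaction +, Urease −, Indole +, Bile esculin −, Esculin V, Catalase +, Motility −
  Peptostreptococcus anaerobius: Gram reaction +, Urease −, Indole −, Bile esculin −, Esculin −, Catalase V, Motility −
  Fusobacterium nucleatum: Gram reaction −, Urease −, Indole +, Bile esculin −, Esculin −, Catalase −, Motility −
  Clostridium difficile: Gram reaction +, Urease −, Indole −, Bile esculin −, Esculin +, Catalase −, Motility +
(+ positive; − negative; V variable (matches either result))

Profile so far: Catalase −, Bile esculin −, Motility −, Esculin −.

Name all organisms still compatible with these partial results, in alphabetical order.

Bile esculin −: excludes Bacteroides fragilis — 10 left.
Motility −: excludes Clostridium septicum, Clostridium tetani, Clostridium difficile — 7 left.
Catalase −: excludes Cutibacterium acnes — 6 left.
Esculin −: excludes Actinomyces israelii, Clostridium perfringens — 4 left.

Fusobacterium necrophorum, Fusobacterium nucleatum, Peptostreptococcus anaerobius, Prevotella melaninogenica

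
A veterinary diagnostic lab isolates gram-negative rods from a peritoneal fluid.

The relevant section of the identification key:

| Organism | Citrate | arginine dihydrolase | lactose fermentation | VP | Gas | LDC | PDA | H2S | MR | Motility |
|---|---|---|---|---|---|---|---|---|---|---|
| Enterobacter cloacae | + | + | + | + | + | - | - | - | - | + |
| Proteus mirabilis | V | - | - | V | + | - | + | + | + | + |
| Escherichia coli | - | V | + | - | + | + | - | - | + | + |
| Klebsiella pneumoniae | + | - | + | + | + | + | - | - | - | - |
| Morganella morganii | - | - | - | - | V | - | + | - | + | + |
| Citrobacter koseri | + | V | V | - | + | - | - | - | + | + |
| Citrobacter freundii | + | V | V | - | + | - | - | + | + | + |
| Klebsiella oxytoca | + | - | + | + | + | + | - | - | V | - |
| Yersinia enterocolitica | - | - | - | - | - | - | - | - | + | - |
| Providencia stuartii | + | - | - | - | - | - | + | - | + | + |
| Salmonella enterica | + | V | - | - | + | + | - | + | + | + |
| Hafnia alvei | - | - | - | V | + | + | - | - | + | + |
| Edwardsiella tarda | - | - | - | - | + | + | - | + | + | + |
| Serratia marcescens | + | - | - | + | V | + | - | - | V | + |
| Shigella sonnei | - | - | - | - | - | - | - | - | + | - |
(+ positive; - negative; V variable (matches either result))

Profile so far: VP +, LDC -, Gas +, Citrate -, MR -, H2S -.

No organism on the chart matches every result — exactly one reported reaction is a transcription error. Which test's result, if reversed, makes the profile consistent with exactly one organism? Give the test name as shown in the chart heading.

As reported, no row in the chart matches all 6 reactions.
Reversing MR → still no organism matches.
Reversing Gas → still no organism matches.
Reversing VP → still no organism matches.
Reversing Citrate (to +) → unique match: Enterobacter cloacae.
Reversing LDC → still no organism matches.
Reversing H2S → still no organism matches.

Citrate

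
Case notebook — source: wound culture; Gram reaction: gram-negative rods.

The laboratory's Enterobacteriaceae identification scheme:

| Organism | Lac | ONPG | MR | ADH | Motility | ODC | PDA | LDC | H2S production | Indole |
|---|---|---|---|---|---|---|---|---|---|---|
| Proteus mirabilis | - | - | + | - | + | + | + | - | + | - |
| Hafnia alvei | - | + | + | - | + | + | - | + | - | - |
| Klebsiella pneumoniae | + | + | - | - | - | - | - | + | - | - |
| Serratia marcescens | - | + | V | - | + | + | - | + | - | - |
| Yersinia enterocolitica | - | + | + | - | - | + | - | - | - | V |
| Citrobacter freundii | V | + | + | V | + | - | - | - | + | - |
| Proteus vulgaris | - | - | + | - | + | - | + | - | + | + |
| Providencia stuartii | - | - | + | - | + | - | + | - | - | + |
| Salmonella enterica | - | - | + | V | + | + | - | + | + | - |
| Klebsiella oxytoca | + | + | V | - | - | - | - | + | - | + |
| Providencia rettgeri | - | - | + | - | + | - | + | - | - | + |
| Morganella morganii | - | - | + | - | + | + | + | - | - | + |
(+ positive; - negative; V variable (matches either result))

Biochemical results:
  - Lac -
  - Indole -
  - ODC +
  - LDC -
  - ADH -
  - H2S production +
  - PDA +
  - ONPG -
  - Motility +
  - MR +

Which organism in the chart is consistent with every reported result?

Lac -: excludes Klebsiella pneumoniae, Klebsiella oxytoca — 10 left.
MR +: all 10 remaining candidates are consistent.
LDC -: excludes Hafnia alvei, Serratia marcescens, Salmonella enterica — 7 left.
PDA +: excludes Yersinia enterocolitica, Citrobacter freundii — 5 left.
Motility +: all 5 remaining candidates are consistent.
ADH -: all 5 remaining candidates are consistent.
ODC +: excludes Proteus vulgaris, Providencia stuartii, Providencia rettgeri — 2 left.
ONPG -: all 2 remaining candidates are consistent.
Indole -: excludes Morganella morganii — 1 left.
H2S production +: the one remaining candidate is consistent.

Proteus mirabilis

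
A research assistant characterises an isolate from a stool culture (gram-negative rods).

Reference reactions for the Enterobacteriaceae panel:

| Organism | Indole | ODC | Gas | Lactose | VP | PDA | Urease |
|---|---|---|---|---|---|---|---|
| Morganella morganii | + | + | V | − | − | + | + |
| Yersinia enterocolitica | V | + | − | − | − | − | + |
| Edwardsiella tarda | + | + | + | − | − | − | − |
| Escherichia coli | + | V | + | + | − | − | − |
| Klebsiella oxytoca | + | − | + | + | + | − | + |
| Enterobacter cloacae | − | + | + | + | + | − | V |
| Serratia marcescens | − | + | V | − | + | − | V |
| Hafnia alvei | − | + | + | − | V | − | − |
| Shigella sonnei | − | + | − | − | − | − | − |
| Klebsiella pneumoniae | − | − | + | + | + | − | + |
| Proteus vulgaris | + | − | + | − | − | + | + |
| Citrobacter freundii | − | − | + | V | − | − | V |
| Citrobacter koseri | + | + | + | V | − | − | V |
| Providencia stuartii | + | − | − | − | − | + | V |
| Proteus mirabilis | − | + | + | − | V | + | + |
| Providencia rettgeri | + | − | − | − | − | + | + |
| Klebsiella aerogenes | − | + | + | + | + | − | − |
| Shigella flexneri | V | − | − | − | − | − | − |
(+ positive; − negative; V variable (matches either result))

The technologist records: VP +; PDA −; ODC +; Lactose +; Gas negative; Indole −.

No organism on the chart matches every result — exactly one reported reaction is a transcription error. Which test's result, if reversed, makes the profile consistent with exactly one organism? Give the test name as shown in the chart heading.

Lactose

As reported, no row in the chart matches all 6 reactions.
Reversing Indole → still no organism matches.
Reversing Gas → 2 organisms match (not unique).
Reversing VP → still no organism matches.
Reversing ODC → still no organism matches.
Reversing PDA → still no organism matches.
Reversing Lactose (to −) → unique match: Serratia marcescens.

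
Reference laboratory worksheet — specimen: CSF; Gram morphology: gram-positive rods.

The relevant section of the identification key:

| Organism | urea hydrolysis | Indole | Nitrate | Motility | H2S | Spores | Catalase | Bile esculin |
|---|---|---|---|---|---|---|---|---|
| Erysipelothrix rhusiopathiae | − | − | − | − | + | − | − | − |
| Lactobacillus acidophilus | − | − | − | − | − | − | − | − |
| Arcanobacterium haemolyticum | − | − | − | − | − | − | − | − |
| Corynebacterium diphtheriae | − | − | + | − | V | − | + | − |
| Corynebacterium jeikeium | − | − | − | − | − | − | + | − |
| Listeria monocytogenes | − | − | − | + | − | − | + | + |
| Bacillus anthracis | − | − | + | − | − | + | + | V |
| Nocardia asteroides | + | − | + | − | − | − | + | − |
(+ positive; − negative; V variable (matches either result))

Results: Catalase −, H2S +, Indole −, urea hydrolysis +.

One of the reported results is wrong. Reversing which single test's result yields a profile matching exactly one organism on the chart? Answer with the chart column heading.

As reported, no row in the chart matches all 4 reactions.
Reversing Indole → still no organism matches.
Reversing urea hydrolysis (to −) → unique match: Erysipelothrix rhusiopathiae.
Reversing Catalase → still no organism matches.
Reversing H2S → still no organism matches.

urea hydrolysis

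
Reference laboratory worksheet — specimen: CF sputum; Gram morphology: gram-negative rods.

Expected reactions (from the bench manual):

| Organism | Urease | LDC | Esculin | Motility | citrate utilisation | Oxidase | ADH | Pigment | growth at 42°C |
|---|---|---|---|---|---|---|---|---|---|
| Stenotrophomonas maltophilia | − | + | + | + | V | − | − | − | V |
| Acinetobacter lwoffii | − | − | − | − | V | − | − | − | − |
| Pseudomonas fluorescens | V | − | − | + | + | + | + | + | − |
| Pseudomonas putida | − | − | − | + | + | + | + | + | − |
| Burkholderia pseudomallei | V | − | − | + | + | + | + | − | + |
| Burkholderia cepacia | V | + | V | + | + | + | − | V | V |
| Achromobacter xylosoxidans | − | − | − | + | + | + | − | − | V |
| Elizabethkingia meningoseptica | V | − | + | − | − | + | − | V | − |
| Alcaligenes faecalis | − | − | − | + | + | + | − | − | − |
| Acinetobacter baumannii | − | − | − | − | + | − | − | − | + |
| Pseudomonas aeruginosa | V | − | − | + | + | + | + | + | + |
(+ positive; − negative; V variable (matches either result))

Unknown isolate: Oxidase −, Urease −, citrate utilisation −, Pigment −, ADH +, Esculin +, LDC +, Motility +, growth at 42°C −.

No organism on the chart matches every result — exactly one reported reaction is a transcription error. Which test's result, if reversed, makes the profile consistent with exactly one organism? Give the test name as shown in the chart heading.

As reported, no row in the chart matches all 9 reactions.
Reversing Esculin → still no organism matches.
Reversing ADH (to −) → unique match: Stenotrophomonas maltophilia.
Reversing citrate utilisation → still no organism matches.
Reversing growth at 42°C → still no organism matches.
Reversing LDC → still no organism matches.
Reversing Motility → still no organism matches.
Reversing Urease → still no organism matches.
Reversing Pigment → still no organism matches.
Reversing Oxidase → still no organism matches.

ADH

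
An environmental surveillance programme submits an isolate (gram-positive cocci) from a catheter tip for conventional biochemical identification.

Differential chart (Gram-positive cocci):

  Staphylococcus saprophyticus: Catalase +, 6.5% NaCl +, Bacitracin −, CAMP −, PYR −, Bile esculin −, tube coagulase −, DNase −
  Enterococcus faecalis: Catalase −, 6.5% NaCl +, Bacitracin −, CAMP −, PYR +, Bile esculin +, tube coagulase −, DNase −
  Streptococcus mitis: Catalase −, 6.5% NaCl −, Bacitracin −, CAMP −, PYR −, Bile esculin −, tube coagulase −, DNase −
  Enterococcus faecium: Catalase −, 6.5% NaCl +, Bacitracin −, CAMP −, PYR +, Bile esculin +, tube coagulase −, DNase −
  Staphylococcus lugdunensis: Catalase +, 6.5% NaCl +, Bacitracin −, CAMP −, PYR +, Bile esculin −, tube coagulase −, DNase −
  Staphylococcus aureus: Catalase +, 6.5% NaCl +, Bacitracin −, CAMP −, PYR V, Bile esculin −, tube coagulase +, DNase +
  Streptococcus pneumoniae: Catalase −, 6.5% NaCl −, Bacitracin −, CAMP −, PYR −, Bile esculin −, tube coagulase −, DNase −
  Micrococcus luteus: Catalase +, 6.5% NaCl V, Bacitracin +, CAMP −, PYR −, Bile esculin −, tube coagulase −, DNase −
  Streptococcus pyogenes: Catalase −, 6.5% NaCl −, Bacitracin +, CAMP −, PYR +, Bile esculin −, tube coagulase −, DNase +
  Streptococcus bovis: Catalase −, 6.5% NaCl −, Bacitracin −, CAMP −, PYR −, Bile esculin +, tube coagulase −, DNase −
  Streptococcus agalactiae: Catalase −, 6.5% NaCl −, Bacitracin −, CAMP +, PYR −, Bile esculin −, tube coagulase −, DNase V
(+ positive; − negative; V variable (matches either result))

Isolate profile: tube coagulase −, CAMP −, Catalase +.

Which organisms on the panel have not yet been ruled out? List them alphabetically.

Micrococcus luteus, Staphylococcus lugdunensis, Staphylococcus saprophyticus

Catalase +: excludes 7 organisms — 4 left.
CAMP −: all 4 remaining candidates are consistent.
tube coagulase −: excludes Staphylococcus aureus — 3 left.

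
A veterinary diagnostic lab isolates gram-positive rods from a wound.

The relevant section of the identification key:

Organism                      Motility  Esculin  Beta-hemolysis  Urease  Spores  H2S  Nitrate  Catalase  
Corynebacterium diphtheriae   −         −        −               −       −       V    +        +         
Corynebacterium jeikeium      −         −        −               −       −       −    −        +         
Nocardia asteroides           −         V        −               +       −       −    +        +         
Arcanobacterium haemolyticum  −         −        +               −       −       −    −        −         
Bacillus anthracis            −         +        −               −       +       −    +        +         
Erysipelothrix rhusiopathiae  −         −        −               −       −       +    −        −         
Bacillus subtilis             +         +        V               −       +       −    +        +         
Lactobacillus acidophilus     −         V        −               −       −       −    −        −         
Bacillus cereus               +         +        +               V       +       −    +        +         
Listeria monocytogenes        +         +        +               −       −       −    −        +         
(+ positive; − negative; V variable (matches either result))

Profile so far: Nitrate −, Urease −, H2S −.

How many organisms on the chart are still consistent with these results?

H2S −: excludes Erysipelothrix rhusiopathiae — 9 left.
Nitrate −: excludes 5 organisms — 4 left.
Urease −: all 4 remaining candidates are consistent.
Still consistent: Arcanobacterium haemolyticum, Corynebacterium jeikeium, Lactobacillus acidophilus, Listeria monocytogenes.

4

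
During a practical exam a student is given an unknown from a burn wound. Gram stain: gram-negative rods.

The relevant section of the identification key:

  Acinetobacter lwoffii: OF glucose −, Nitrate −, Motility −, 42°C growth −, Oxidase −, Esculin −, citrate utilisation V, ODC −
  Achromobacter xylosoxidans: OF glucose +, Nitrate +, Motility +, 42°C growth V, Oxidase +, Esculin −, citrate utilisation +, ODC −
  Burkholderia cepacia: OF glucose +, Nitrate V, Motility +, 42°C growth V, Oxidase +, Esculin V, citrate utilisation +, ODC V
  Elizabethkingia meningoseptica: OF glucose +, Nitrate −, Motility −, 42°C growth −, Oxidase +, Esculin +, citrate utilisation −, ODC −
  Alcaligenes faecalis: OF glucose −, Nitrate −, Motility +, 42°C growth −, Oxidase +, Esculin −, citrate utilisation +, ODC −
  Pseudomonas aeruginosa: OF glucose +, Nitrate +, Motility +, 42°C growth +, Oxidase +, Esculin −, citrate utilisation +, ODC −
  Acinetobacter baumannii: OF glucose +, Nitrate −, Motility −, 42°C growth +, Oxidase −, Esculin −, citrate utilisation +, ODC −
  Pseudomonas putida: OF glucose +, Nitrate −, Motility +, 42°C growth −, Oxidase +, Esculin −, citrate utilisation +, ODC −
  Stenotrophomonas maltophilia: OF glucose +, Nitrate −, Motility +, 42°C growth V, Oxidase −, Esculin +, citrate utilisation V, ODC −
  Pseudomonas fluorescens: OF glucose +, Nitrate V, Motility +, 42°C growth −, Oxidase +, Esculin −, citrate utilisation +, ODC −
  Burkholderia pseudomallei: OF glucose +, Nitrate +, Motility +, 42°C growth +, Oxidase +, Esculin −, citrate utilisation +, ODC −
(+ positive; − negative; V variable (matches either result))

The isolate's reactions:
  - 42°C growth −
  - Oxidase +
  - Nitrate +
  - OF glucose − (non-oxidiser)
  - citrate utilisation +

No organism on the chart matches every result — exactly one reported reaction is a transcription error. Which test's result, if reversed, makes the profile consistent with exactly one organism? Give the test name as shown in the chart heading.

As reported, no row in the chart matches all 5 reactions.
Reversing citrate utilisation → still no organism matches.
Reversing Oxidase → still no organism matches.
Reversing 42°C growth → still no organism matches.
Reversing Nitrate (to −) → unique match: Alcaligenes faecalis.
Reversing OF glucose → 3 organisms match (not unique).

Nitrate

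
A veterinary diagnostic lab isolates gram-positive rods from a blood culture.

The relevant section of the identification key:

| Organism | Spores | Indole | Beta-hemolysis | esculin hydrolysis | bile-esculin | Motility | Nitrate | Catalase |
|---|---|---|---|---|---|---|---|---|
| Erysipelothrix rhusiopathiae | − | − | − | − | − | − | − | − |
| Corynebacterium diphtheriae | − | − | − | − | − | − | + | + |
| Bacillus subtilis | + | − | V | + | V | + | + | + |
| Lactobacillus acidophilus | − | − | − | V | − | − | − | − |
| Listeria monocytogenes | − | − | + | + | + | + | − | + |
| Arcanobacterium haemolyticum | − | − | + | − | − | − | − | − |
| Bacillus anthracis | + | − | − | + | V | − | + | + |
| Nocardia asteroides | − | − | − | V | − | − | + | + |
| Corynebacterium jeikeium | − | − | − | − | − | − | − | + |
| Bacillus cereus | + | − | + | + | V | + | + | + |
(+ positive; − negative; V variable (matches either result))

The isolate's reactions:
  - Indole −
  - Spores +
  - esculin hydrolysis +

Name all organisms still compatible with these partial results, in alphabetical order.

Spores +: excludes 7 organisms — 3 left.
Indole −: all 3 remaining candidates are consistent.
esculin hydrolysis +: all 3 remaining candidates are consistent.

Bacillus anthracis, Bacillus cereus, Bacillus subtilis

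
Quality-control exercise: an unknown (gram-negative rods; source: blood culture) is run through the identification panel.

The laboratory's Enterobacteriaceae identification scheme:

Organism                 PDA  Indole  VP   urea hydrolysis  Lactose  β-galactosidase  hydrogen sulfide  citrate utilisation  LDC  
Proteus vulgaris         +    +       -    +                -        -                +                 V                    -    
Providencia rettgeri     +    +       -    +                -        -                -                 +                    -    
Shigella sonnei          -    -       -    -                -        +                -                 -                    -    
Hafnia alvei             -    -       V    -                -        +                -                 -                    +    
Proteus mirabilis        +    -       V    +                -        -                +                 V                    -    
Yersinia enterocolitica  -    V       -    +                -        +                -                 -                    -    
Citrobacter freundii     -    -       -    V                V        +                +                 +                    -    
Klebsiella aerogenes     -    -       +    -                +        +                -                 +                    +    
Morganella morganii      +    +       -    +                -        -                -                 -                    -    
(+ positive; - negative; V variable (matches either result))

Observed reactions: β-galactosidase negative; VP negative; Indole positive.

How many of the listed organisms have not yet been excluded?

3

Indole +: excludes 5 organisms — 4 left.
VP -: all 4 remaining candidates are consistent.
β-galactosidase -: excludes Yersinia enterocolitica — 3 left.
Still consistent: Morganella morganii, Proteus vulgaris, Providencia rettgeri.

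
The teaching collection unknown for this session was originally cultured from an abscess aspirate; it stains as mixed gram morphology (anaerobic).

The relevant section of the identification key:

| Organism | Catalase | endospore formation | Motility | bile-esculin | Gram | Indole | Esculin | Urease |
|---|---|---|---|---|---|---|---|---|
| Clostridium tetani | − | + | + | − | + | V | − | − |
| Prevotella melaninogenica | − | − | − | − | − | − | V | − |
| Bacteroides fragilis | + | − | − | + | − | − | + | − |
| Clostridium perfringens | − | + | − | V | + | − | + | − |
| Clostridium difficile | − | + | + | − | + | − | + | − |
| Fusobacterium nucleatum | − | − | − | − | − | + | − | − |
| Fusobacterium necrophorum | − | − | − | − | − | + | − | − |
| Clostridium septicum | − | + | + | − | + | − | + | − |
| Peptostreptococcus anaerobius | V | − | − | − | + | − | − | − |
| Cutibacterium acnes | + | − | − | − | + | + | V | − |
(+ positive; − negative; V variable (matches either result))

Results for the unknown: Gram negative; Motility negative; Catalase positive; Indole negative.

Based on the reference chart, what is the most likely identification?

Bacteroides fragilis

Gram −: excludes 6 organisms — 4 left.
Indole −: excludes Fusobacterium nucleatum, Fusobacterium necrophorum — 2 left.
Catalase +: excludes Prevotella melaninogenica — 1 left.
Motility −: the one remaining candidate is consistent.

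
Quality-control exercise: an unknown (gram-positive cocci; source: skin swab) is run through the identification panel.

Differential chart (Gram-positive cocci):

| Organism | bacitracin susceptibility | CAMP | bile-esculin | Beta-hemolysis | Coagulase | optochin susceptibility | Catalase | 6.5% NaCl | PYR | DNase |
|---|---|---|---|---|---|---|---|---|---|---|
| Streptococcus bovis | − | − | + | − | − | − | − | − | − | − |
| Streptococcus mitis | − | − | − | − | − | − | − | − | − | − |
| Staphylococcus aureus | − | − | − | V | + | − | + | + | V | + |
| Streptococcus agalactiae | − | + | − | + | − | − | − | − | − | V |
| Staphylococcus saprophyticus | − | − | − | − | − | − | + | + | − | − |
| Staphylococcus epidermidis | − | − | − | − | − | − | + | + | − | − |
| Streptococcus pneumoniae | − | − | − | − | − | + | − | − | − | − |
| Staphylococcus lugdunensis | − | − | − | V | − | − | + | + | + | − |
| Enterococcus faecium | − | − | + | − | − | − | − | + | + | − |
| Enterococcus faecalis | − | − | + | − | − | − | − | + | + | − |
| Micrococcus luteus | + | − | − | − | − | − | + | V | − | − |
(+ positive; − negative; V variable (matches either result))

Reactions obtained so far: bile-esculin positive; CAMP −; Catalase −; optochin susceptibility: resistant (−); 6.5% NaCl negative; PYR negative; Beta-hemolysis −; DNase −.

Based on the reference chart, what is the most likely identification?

Streptococcus bovis

Beta-hemolysis −: excludes Streptococcus agalactiae — 10 left.
6.5% NaCl −: excludes 6 organisms — 4 left.
CAMP −: all 4 remaining candidates are consistent.
Catalase −: excludes Micrococcus luteus — 3 left.
DNase −: all 3 remaining candidates are consistent.
optochin susceptibility −: excludes Streptococcus pneumoniae — 2 left.
bile-esculin +: excludes Streptococcus mitis — 1 left.
PYR −: the one remaining candidate is consistent.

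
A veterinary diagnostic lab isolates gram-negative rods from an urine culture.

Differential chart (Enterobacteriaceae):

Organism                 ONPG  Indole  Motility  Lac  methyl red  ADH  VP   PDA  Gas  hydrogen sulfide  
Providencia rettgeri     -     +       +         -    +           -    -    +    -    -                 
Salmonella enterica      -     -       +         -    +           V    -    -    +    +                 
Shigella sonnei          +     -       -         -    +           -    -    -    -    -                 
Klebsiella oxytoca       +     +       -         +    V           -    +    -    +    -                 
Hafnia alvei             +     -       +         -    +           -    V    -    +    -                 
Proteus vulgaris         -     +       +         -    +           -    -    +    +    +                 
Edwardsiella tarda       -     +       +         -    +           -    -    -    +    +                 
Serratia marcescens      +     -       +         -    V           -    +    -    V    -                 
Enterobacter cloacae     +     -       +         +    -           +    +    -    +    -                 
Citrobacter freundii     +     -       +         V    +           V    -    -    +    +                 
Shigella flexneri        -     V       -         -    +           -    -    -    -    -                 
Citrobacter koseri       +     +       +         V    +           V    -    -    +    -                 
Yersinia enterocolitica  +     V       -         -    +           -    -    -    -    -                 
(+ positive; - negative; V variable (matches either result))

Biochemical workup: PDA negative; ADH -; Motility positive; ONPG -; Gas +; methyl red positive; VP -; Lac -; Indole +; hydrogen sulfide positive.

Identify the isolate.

Edwardsiella tarda

Motility +: excludes Shigella sonnei, Klebsiella oxytoca, Shigella flexneri, Yersinia enterocolitica — 9 left.
PDA -: excludes Providencia rettgeri, Proteus vulgaris — 7 left.
Indole +: excludes 5 organisms — 2 left.
hydrogen sulfide +: excludes Citrobacter koseri — 1 left.
VP -: the one remaining candidate is consistent.
Gas +: the one remaining candidate is consistent.
Lac -: the one remaining candidate is consistent.
ONPG -: the one remaining candidate is consistent.
methyl red +: the one remaining candidate is consistent.
ADH -: the one remaining candidate is consistent.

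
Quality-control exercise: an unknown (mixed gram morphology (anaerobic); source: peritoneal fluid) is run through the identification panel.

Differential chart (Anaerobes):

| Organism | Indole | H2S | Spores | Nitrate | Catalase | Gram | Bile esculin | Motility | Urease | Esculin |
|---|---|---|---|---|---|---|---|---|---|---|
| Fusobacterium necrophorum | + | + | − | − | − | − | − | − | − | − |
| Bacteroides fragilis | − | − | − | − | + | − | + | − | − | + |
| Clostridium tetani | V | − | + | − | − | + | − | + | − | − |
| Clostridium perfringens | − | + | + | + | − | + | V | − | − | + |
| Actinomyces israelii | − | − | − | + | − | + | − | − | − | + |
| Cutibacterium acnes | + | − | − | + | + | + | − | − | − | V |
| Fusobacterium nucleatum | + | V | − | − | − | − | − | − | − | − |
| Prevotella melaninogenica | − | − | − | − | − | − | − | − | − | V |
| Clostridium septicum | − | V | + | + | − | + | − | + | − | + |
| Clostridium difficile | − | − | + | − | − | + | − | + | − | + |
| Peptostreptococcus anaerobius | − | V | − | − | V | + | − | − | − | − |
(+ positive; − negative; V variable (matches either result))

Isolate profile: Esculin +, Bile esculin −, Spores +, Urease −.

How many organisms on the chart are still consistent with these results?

Bile esculin −: excludes Bacteroides fragilis — 10 left.
Esculin +: excludes Fusobacterium necrophorum, Clostridium tetani, Fusobacterium nucleatum, Peptostreptococcus anaerobius — 6 left.
Urease −: all 6 remaining candidates are consistent.
Spores +: excludes Actinomyces israelii, Cutibacterium acnes, Prevotella melaninogenica — 3 left.
Still consistent: Clostridium difficile, Clostridium perfringens, Clostridium septicum.

3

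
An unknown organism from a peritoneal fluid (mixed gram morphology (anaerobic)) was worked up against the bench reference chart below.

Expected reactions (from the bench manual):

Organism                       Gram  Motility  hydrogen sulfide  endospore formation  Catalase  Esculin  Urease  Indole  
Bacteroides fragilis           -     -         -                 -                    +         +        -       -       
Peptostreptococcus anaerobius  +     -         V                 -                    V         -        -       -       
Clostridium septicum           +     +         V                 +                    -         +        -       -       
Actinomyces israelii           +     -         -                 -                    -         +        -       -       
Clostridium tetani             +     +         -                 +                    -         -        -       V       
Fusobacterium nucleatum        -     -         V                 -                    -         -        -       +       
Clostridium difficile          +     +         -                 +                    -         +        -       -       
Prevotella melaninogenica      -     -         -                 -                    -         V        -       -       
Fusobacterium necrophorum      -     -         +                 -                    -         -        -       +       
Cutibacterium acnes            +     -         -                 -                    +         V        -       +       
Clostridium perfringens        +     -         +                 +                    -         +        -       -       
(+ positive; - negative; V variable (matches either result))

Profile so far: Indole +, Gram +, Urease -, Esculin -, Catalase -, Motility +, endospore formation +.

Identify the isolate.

Clostridium tetani

Catalase -: excludes Bacteroides fragilis, Cutibacterium acnes — 9 left.
Urease -: all 9 remaining candidates are consistent.
Esculin -: excludes Clostridium septicum, Actinomyces israelii, Clostridium difficile, Clostridium perfringens — 5 left.
Gram +: excludes Fusobacterium nucleatum, Prevotella melaninogenica, Fusobacterium necrophorum — 2 left.
Indole +: excludes Peptostreptococcus anaerobius — 1 left.
Motility +: the one remaining candidate is consistent.
endospore formation +: the one remaining candidate is consistent.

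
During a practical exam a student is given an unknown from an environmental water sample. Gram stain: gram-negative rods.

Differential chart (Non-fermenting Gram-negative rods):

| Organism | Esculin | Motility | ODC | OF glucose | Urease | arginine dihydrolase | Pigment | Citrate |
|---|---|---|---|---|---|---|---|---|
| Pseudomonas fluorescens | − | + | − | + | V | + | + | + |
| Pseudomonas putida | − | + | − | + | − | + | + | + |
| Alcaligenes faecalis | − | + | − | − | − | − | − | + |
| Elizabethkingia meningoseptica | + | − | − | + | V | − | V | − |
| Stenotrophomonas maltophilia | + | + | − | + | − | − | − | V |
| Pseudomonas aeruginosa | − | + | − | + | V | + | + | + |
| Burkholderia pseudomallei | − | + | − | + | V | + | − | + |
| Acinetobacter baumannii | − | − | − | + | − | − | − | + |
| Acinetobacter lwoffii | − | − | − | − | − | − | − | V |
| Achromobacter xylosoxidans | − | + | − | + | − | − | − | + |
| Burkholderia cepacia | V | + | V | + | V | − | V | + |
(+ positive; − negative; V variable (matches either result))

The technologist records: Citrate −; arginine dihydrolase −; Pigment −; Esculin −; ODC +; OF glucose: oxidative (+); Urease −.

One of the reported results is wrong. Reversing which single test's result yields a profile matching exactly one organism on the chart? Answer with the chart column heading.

Citrate

As reported, no row in the chart matches all 7 reactions.
Reversing Pigment → still no organism matches.
Reversing arginine dihydrolase → still no organism matches.
Reversing Urease → still no organism matches.
Reversing ODC → still no organism matches.
Reversing Citrate (to +) → unique match: Burkholderia cepacia.
Reversing Esculin → still no organism matches.
Reversing OF glucose → still no organism matches.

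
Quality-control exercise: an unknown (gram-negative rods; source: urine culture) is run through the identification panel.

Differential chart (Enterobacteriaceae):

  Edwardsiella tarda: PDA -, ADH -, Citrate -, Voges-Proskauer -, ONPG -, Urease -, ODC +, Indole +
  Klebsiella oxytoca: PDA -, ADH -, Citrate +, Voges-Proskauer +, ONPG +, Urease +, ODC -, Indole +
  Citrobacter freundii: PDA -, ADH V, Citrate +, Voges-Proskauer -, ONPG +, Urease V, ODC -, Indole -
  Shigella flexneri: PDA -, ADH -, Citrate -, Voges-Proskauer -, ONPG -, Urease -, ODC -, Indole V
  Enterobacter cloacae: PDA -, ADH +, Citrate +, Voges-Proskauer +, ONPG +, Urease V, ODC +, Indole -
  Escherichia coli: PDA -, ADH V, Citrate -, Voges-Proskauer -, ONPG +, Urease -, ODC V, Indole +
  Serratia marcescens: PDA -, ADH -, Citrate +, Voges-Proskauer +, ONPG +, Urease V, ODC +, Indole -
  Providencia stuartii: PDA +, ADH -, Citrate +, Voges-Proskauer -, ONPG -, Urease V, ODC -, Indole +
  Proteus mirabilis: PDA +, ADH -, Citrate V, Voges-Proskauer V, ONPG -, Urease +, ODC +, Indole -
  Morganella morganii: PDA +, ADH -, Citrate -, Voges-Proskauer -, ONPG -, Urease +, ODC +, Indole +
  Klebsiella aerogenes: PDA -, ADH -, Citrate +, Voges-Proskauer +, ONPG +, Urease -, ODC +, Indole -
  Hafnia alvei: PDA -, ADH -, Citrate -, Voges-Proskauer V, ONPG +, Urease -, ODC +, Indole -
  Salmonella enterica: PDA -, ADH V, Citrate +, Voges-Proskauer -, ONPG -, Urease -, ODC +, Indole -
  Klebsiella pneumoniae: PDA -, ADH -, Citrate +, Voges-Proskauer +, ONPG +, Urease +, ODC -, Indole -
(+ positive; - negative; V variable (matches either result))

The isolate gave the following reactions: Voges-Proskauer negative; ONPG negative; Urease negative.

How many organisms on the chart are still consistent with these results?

ONPG -: excludes 8 organisms — 6 left.
Urease -: excludes Proteus mirabilis, Morganella morganii — 4 left.
Voges-Proskauer -: all 4 remaining candidates are consistent.
Still consistent: Edwardsiella tarda, Providencia stuartii, Salmonella enterica, Shigella flexneri.

4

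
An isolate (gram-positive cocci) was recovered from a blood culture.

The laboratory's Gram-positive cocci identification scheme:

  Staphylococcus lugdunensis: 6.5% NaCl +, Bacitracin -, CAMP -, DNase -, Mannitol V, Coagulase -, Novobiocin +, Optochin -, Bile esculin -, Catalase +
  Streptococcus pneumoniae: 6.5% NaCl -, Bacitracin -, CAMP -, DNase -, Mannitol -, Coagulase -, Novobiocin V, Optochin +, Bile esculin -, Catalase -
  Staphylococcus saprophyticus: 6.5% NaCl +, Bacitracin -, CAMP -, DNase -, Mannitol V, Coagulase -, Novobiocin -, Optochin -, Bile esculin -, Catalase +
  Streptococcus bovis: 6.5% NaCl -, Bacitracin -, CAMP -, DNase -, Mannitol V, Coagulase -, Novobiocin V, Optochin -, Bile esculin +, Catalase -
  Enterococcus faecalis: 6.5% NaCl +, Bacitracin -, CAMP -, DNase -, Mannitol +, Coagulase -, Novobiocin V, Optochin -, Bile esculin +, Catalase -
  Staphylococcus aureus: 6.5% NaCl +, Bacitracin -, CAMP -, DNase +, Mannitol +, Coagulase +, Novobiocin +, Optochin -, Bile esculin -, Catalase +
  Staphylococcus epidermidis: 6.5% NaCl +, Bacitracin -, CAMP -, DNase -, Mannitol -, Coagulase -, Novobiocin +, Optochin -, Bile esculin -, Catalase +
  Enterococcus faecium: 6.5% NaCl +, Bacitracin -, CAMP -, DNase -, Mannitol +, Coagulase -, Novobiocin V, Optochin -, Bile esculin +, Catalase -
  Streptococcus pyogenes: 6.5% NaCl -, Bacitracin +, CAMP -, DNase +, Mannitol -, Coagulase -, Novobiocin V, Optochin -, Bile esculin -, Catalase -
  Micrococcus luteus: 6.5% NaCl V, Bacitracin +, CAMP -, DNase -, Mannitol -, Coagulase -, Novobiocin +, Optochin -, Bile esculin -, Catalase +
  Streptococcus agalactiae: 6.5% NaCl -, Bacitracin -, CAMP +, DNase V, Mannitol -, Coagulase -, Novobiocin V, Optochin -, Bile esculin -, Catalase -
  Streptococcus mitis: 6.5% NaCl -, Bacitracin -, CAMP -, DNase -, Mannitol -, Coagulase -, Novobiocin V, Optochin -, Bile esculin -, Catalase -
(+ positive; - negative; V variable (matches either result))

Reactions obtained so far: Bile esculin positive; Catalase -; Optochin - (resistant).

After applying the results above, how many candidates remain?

3

Catalase -: excludes 5 organisms — 7 left.
Optochin -: excludes Streptococcus pneumoniae — 6 left.
Bile esculin +: excludes Streptococcus pyogenes, Streptococcus agalactiae, Streptococcus mitis — 3 left.
Still consistent: Enterococcus faecalis, Enterococcus faecium, Streptococcus bovis.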